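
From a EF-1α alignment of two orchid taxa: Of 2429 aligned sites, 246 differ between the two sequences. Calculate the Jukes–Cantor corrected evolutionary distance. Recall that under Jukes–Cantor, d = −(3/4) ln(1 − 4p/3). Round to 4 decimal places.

p = 246/2429 ≈ 0.101276.
d = −(3/4) ln(1 − 4p/3) = −0.75 ln(1 − 0.135035) = −0.75 ln(0.864965)
  = −0.75 × (-0.145066) = 0.108800 substitutions/site.

0.1088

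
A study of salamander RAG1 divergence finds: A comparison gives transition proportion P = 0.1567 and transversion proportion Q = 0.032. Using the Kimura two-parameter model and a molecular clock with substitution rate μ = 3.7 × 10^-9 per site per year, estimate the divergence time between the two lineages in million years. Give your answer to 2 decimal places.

Under the Kimura two-parameter model, d = −½ ln(1 − 2P − Q) − ¼ ln(1 − 2Q).
1 − 2P − Q = 0.6546, giving −½ ln(0.6546) = 0.211865.
1 − 2Q = 0.936, giving −¼ ln(0.936) = 0.016535.
d = 0.211865 + 0.016535 = 0.228400.
Under a molecular clock d = 2μt, so t = d/(2μ) = 0.228400 / (2 × 3.7 × 10^-9) = 30.86 million years.

30.86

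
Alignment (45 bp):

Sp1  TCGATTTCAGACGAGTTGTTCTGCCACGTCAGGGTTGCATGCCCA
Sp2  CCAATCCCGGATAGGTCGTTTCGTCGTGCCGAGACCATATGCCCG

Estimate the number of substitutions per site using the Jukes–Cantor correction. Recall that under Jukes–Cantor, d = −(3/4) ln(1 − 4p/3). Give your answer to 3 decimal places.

The sequences differ at 23 of 45 sites, so p = 23/45 ≈ 0.511111.
d = −(3/4) ln(1 − 4p/3) = −0.75 ln(1 − 0.681481) = −0.75 ln(0.318519)
  = −0.75 × (-1.144073) = 0.858055 substitutions/site.

0.858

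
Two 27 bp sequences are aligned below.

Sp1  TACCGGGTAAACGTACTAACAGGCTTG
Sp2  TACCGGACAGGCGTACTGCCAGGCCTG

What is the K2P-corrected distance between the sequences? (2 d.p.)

Of 27 sites, 6 differences are transitions and 1 are transversions, so P = 6/27 ≈ 0.222222 and Q = 1/27 ≈ 0.037037.
Under the Kimura two-parameter model, d = −½ ln(1 − 2P − Q) − ¼ ln(1 − 2Q).
1 − 2P − Q = 0.518519, giving −½ ln(0.518519) = 0.328389.
1 − 2Q = 0.925926, giving −¼ ln(0.925926) = 0.019240.
d = 0.328389 + 0.019240 = 0.347629.

0.35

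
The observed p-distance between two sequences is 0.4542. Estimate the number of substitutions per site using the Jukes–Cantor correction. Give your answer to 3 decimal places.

d = −(3/4) ln(1 − 4p/3) = −0.75 ln(1 − 0.6056) = −0.75 ln(0.3944)
  = −0.75 × (-0.930390) = 0.697793 substitutions/site.

0.698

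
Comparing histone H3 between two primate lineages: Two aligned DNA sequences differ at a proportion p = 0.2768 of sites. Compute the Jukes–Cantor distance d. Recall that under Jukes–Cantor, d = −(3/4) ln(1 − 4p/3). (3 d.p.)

d = −(3/4) ln(1 − 4p/3) = −0.75 ln(1 − 0.369067) = −0.75 ln(0.630933)
  = −0.75 × (-0.460556) = 0.345417 substitutions/site.

0.345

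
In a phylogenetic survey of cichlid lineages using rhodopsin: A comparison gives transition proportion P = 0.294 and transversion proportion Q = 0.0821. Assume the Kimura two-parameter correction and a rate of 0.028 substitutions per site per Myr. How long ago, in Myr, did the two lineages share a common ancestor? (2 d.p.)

10.70

Under the Kimura two-parameter model, d = −½ ln(1 − 2P − Q) − ¼ ln(1 − 2Q).
1 − 2P − Q = 0.3299, giving −½ ln(0.3299) = 0.554483.
1 − 2Q = 0.8358, giving −¼ ln(0.8358) = 0.044841.
d = 0.554483 + 0.044841 = 0.599324.
Under a molecular clock d = 2μt, so t = d/(2μ) = 0.599324 / (2 × 0.028) = 10.70 Myr.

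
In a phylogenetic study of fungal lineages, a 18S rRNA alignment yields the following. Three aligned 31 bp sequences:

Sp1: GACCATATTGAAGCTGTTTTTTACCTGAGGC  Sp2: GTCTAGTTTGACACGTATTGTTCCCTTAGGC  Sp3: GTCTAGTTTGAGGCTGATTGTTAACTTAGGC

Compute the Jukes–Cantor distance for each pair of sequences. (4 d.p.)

Sp1–Sp2: 12/31 sites differ → p ≈ 0.387097, d = −0.75 ln(1 − 0.516129) = 0.544453 ≈ 0.5445.
Sp1–Sp3: 9/31 sites differ → p ≈ 0.290323, d = −0.75 ln(1 − 0.387097) = 0.367161 ≈ 0.3672.
Sp2–Sp3: 6/31 sites differ → p ≈ 0.193548, d = −0.75 ln(1 − 0.258064) = 0.223869 ≈ 0.2239.

d(Sp1,Sp2) = 0.5445, d(Sp1,Sp3) = 0.3672, d(Sp2,Sp3) = 0.2239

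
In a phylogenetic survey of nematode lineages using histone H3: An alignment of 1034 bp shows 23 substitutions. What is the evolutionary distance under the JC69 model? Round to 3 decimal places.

0.023

p = 23/1034 ≈ 0.022244.
d = −(3/4) ln(1 − 4p/3) = −0.75 ln(1 − 0.029659) = −0.75 ln(0.970341)
  = −0.75 × (-0.030108) = 0.022581 substitutions/site.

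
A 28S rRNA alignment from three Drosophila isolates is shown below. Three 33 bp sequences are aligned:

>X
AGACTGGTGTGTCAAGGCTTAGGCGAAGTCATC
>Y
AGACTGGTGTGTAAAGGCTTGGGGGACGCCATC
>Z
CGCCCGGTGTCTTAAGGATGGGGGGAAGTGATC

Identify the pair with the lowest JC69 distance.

X and Y

X–Y: 5/33 differ, p = 0.152, d = 0.169.
X–Z: 10/33 differ, p = 0.303, d = 0.388.
Y–Z: 10/33 differ, p = 0.303, d = 0.388.
The smallest distance is between X and Y.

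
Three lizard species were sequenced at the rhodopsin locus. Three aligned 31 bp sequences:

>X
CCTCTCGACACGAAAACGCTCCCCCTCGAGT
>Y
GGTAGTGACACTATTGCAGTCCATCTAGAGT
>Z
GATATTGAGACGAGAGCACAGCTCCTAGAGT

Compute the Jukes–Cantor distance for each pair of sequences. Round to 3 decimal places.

d(X,Y) = 0.691, d(X,Z) = 0.544, d(Y,Z) = 0.481

X–Y: 14/31 sites differ → p ≈ 0.451613, d = −0.75 ln(1 − 0.602151) = 0.691262 ≈ 0.691.
X–Z: 12/31 sites differ → p ≈ 0.387097, d = −0.75 ln(1 − 0.516129) = 0.544453 ≈ 0.544.
Y–Z: 11/31 sites differ → p ≈ 0.354839, d = −0.75 ln(1 − 0.473119) = 0.480585 ≈ 0.481.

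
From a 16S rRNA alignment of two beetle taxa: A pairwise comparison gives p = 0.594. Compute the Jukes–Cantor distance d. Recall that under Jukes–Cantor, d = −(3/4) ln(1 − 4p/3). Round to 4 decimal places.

1.1777

d = −(3/4) ln(1 − 4p/3) = −0.75 ln(1 − 0.792) = −0.75 ln(0.208)
  = −0.75 × (-1.570217) = 1.177663 substitutions/site.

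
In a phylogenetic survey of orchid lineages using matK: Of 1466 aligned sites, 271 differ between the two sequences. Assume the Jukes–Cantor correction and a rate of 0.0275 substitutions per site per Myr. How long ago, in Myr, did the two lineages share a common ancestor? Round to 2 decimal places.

3.86

p = 271/1466 ≈ 0.184857.
d = −(3/4) ln(1 − 4p/3) = −0.75 ln(1 − 0.246476) = −0.75 ln(0.753524)
  = −0.75 × (-0.282994) = 0.212246 substitutions/site.
Under a molecular clock d = 2μt, so t = d/(2μ) = 0.212246 / (2 × 0.0275) = 3.86 Myr.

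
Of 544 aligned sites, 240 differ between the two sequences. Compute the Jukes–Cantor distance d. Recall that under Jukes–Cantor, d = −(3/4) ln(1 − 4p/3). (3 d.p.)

0.665

p = 240/544 ≈ 0.441176.
d = −(3/4) ln(1 − 4p/3) = −0.75 ln(1 − 0.588235) = −0.75 ln(0.411765)
  = −0.75 × (-0.887302) = 0.665477 substitutions/site.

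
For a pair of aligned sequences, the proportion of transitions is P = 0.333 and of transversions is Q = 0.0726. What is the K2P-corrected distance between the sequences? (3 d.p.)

Under the Kimura two-parameter model, d = −½ ln(1 − 2P − Q) − ¼ ln(1 − 2Q).
1 − 2P − Q = 0.2614, giving −½ ln(0.2614) = 0.670852.
1 − 2Q = 0.8548, giving −¼ ln(0.8548) = 0.039222.
d = 0.670852 + 0.039222 = 0.710074.

0.710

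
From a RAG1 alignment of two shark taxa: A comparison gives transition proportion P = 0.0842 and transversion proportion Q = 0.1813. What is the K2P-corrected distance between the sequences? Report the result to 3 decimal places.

Under the Kimura two-parameter model, d = −½ ln(1 − 2P − Q) − ¼ ln(1 − 2Q).
1 − 2P − Q = 0.6503, giving −½ ln(0.6503) = 0.215161.
1 − 2Q = 0.6374, giving −¼ ln(0.6374) = 0.112589.
d = 0.215161 + 0.112589 = 0.327750.

0.328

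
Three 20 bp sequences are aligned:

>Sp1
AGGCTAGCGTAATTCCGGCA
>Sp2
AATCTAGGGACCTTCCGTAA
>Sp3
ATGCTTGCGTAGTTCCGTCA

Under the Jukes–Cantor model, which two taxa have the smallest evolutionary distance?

Sp1 and Sp3

Sp1–Sp2: 8/20 differ, p = 0.400, d = 0.572.
Sp1–Sp3: 4/20 differ, p = 0.200, d = 0.233.
Sp2–Sp3: 8/20 differ, p = 0.400, d = 0.572.
The smallest distance is between Sp1 and Sp3.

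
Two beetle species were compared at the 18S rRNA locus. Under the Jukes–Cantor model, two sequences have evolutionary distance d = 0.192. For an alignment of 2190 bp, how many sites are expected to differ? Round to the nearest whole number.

371

Invert JC69: p = (3/4)(1 − e^(−4d/3)) = 0.75 × (1 − e^(-0.256)) = 0.75 × (1 − 0.774142) = 0.169394.
Expected differing sites = pL ≈ 0.169394 × 2190 = 370.97286 ≈ 371.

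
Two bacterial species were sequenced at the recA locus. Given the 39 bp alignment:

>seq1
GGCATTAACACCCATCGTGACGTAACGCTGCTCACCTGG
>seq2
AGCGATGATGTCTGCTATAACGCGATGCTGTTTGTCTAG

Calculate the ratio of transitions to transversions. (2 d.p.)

Transitions are A↔G and C↔T; transversions are all other mismatches.
Transitions: 20. Transversions: 1.
R = 20/1 = 20.00.

20.00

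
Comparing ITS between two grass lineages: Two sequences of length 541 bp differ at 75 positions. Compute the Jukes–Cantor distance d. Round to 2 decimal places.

0.15

p = 75/541 ≈ 0.138632.
d = −(3/4) ln(1 − 4p/3) = −0.75 ln(1 − 0.184843) = −0.75 ln(0.815157)
  = −0.75 × (-0.204375) = 0.153281 substitutions/site.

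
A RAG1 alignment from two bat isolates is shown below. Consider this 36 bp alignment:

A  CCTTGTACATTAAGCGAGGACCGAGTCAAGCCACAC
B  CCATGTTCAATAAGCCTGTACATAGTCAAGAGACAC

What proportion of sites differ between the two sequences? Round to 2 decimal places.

0.28

The sequences differ at 10 of 36 positions (sites 3, 7, 10, 16, 17, 19, 22, 23, 31, 32).
p = 10/36 = 0.277777… ≈ 0.28 (to 2 d.p.).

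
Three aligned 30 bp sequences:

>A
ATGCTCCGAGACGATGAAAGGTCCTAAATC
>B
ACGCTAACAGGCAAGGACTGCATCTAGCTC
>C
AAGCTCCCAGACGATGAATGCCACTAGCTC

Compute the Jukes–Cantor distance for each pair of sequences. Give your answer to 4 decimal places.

A–B: 14/30 sites differ → p ≈ 0.466667, d = −0.75 ln(1 − 0.622223) = 0.730088 ≈ 0.7301.
A–C: 8/30 sites differ → p ≈ 0.266667, d = −0.75 ln(1 − 0.355556) = 0.329526 ≈ 0.3295.
B–C: 9/30 sites differ → p = 0.3, d = −0.75 ln(1 − 0.4) = 0.383119 ≈ 0.3831.

d(A,B) = 0.7301, d(A,C) = 0.3295, d(B,C) = 0.3831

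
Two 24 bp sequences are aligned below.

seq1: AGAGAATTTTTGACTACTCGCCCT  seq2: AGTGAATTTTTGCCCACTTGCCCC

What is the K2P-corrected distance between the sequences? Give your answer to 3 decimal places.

0.248

Of 24 sites, 3 differences are transitions and 2 are transversions, so P = 3/24 = 0.125 and Q = 2/24 ≈ 0.083333.
Under the Kimura two-parameter model, d = −½ ln(1 − 2P − Q) − ¼ ln(1 − 2Q).
1 − 2P − Q = 0.666667, giving −½ ln(0.666667) = 0.202732.
1 − 2Q = 0.833334, giving −¼ ln(0.833334) = 0.045580.
d = 0.202732 + 0.045580 = 0.248312.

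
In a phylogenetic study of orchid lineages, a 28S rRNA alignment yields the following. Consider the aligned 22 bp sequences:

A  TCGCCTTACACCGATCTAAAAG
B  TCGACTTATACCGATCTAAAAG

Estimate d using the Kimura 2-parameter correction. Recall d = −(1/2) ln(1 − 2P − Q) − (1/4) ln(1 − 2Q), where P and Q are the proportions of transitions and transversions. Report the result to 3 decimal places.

Of 22 sites, 1 differences are transitions and 1 are transversions, so P = 1/22 ≈ 0.045455 and Q = 1/22 ≈ 0.045455.
Under the Kimura two-parameter model, d = −½ ln(1 − 2P − Q) − ¼ ln(1 − 2Q).
1 − 2P − Q = 0.863635, giving −½ ln(0.863635) = 0.073303.
1 − 2Q = 0.90909, giving −¼ ln(0.90909) = 0.023828.
d = 0.073303 + 0.023828 = 0.097131.

0.097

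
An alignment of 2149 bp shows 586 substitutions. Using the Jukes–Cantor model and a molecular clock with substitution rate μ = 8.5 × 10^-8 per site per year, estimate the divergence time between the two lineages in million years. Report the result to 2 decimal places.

p = 586/2149 ≈ 0.272685.
d = −(3/4) ln(1 − 4p/3) = −0.75 ln(1 − 0.36358) = −0.75 ln(0.63642)
  = −0.75 × (-0.451897) = 0.338923 substitutions/site.
Under a molecular clock d = 2μt, so t = d/(2μ) = 0.338923 / (2 × 8.5 × 10^-8) = 1.99 million years.

1.99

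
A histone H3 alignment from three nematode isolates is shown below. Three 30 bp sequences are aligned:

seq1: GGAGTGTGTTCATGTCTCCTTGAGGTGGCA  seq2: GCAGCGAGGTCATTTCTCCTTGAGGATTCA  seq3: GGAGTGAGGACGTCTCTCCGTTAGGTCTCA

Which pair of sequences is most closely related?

seq1 and seq2

seq1–seq2: 8/30 differ, p = 0.267, d = 0.330.
seq1–seq3: 9/30 differ, p = 0.300, d = 0.383.
seq2–seq3: 9/30 differ, p = 0.300, d = 0.383.
The smallest distance is between seq1 and seq2.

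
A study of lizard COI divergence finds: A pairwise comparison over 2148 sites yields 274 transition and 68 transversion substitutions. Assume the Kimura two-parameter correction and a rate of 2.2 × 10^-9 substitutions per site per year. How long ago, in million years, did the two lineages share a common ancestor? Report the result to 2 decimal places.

P = 274/2148 ≈ 0.127561 and Q = 68/2148 ≈ 0.031657.
Under the Kimura two-parameter model, d = −½ ln(1 − 2P − Q) − ¼ ln(1 − 2Q).
1 − 2P − Q = 0.713221, giving −½ ln(0.713221) = 0.168982.
1 − 2Q = 0.936686, giving −¼ ln(0.936686) = 0.016352.
d = 0.168982 + 0.016352 = 0.185334.
Under a molecular clock d = 2μt, so t = d/(2μ) = 0.185334 / (2 × 2.2 × 10^-9) = 42.12 million years.

42.12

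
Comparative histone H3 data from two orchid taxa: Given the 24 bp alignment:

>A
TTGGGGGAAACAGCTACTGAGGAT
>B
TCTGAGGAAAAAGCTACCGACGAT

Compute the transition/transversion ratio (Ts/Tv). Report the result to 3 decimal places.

1.000

Transitions are A↔G and C↔T; transversions are all other mismatches.
Transitions: 3. Transversions: 3.
R = 3/3 = 1.000.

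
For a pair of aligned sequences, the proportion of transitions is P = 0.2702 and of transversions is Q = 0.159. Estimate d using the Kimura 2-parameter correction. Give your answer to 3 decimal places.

0.697

Under the Kimura two-parameter model, d = −½ ln(1 − 2P − Q) − ¼ ln(1 − 2Q).
1 − 2P − Q = 0.3006, giving −½ ln(0.3006) = 0.600987.
1 − 2Q = 0.682, giving −¼ ln(0.682) = 0.095681.
d = 0.600987 + 0.095681 = 0.696668.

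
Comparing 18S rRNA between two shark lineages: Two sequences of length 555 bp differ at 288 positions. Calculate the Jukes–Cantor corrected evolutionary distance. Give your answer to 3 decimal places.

0.883

p = 288/555 ≈ 0.518919.
d = −(3/4) ln(1 − 4p/3) = −0.75 ln(1 − 0.691892) = −0.75 ln(0.308108)
  = −0.75 × (-1.177305) = 0.882979 substitutions/site.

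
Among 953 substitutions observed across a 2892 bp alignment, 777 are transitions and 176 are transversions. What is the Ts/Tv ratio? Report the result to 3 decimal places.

4.415

R = 777/176 = 4.414772… ≈ 4.415 (to 3 d.p.).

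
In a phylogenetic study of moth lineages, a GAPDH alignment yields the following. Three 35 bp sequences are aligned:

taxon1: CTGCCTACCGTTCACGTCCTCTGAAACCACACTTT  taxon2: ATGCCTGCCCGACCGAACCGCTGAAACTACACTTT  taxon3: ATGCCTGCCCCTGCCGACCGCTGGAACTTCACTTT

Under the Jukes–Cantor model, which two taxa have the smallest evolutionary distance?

taxon1–taxon2: 11/35 differ, p = 0.314, d = 0.407.
taxon1–taxon3: 11/35 differ, p = 0.314, d = 0.407.
taxon2–taxon3: 7/35 differ, p = 0.200, d = 0.233.
The smallest distance is between taxon2 and taxon3.

taxon2 and taxon3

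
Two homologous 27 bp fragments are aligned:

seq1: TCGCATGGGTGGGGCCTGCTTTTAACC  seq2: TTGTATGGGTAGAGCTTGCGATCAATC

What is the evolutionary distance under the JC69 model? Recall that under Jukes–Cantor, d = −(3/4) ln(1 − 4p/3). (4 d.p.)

0.4408

The sequences differ at 9 of 27 sites (2, 4, 11, 13, 16, 20, 21, 23, 26), so p = 9/27 ≈ 0.333333.
d = −(3/4) ln(1 − 4p/3) = −0.75 ln(1 − 0.444444) = −0.75 ln(0.555556)
  = −0.75 × (-0.587786) = 0.440840 substitutions/site.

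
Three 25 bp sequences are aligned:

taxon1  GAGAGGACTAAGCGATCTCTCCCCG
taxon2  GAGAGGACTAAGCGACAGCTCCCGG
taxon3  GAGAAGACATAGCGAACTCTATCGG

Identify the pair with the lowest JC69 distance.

taxon1 and taxon2

taxon1–taxon2: 4/25 differ, p = 0.160, d = 0.180.
taxon1–taxon3: 7/25 differ, p = 0.280, d = 0.351.
taxon2–taxon3: 8/25 differ, p = 0.320, d = 0.417.
The smallest distance is between taxon1 and taxon2.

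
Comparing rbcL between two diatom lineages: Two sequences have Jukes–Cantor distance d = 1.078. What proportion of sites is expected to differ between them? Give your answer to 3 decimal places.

0.572

p = (3/4)(1 − e^(−4d/3)) = 0.75 × (1 − e^(-1.437333)) = 0.75 × (1 − 0.237560) = 0.571830.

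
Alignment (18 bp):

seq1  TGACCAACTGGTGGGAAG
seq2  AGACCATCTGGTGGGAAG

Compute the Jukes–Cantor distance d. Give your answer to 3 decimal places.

0.120

The sequences differ at 2 of 18 sites (1, 7), so p = 2/18 ≈ 0.111111.
d = −(3/4) ln(1 − 4p/3) = −0.75 ln(1 − 0.148148) = −0.75 ln(0.851852)
  = −0.75 × (-0.160342) = 0.120257 substitutions/site.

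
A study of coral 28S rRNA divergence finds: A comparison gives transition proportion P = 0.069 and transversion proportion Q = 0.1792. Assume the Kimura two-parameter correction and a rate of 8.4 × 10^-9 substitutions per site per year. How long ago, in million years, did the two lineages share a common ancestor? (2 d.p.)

Under the Kimura two-parameter model, d = −½ ln(1 − 2P − Q) − ¼ ln(1 − 2Q).
1 − 2P − Q = 0.6828, giving −½ ln(0.6828) = 0.190777.
1 − 2Q = 0.6416, giving −¼ ln(0.6416) = 0.110948.
d = 0.190777 + 0.110948 = 0.301725.
Under a molecular clock d = 2μt, so t = d/(2μ) = 0.301725 / (2 × 8.4 × 10^-9) = 17.96 million years.

17.96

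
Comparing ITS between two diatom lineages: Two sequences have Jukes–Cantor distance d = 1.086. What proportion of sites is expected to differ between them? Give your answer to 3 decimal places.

p = (3/4)(1 − e^(−4d/3)) = 0.75 × (1 − e^(-1.448)) = 0.75 × (1 − 0.235040) = 0.573720.

0.574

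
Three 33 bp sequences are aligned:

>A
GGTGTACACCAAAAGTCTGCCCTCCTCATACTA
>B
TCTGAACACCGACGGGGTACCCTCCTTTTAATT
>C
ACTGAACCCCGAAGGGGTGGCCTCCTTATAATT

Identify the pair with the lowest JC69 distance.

B and C

A–B: 13/33 differ, p = 0.394, d = 0.559.
A–C: 12/33 differ, p = 0.364, d = 0.497.
B–C: 6/33 differ, p = 0.182, d = 0.208.
The smallest distance is between B and C.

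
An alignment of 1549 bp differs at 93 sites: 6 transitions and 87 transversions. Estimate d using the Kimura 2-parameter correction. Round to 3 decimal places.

P = 6/1549 ≈ 0.003873 and Q = 87/1549 ≈ 0.056165.
Under the Kimura two-parameter model, d = −½ ln(1 − 2P − Q) − ¼ ln(1 − 2Q).
1 − 2P − Q = 0.936089, giving −½ ln(0.936089) = 0.033022.
1 − 2Q = 0.88767, giving −¼ ln(0.88767) = 0.029789.
d = 0.033022 + 0.029789 = 0.062811.

0.063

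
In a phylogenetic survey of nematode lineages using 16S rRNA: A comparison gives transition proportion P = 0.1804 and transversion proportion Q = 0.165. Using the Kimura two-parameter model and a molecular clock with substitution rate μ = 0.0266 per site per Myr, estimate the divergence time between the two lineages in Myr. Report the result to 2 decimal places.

Under the Kimura two-parameter model, d = −½ ln(1 − 2P − Q) − ¼ ln(1 − 2Q).
1 − 2P − Q = 0.4742, giving −½ ln(0.4742) = 0.373063.
1 − 2Q = 0.67, giving −¼ ln(0.67) = 0.100119.
d = 0.373063 + 0.100119 = 0.473182.
Under a molecular clock d = 2μt, so t = d/(2μ) = 0.473182 / (2 × 0.0266) = 8.89 Myr.

8.89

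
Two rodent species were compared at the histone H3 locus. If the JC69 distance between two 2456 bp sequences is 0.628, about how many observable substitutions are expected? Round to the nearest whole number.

Invert JC69: p = (3/4)(1 − e^(−4d/3)) = 0.75 × (1 − e^(-0.837333)) = 0.75 × (1 − 0.432863) = 0.425353.
Expected differing sites = pL ≈ 0.425353 × 2456 = 1044.666968 ≈ 1045.

1045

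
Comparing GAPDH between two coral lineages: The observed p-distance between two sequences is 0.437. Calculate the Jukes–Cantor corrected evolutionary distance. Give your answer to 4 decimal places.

0.6554

d = −(3/4) ln(1 − 4p/3) = −0.75 ln(1 − 0.582667) = −0.75 ln(0.417333)
  = −0.75 × (-0.873871) = 0.655403 substitutions/site.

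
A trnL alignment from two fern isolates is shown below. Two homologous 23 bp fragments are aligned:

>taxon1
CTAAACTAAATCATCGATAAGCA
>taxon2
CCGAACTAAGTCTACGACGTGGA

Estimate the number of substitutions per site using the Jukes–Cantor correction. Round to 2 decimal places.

The sequences differ at 9 of 23 sites (2, 3, 10, 13, 14, 18, 19, 20, 22), so p = 9/23 ≈ 0.391304.
d = −(3/4) ln(1 − 4p/3) = −0.75 ln(1 − 0.521739) = −0.75 ln(0.478261)
  = −0.75 × (-0.737599) = 0.553199 substitutions/site.

0.55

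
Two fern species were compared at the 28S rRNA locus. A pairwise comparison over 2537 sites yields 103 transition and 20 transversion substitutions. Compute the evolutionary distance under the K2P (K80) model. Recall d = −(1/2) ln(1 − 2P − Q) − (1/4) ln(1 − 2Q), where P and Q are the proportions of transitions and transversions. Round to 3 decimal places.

0.051

P = 103/2537 ≈ 0.040599 and Q = 20/2537 ≈ 0.007883.
Under the Kimura two-parameter model, d = −½ ln(1 − 2P − Q) − ¼ ln(1 − 2Q).
1 − 2P − Q = 0.910919, giving −½ ln(0.910919) = 0.046651.
1 − 2Q = 0.984234, giving −¼ ln(0.984234) = 0.003973.
d = 0.046651 + 0.003973 = 0.050624.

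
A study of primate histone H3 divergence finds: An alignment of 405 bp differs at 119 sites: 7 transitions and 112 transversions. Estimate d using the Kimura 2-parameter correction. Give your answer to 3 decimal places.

0.388

P = 7/405 ≈ 0.017284 and Q = 112/405 ≈ 0.276543.
Under the Kimura two-parameter model, d = −½ ln(1 − 2P − Q) − ¼ ln(1 − 2Q).
1 − 2P − Q = 0.688889, giving −½ ln(0.688889) = 0.186338.
1 − 2Q = 0.446914, giving −¼ ln(0.446914) = 0.201347.
d = 0.186338 + 0.201347 = 0.387685.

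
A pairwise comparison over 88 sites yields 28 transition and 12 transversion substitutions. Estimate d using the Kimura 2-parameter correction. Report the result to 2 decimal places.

0.82

P = 28/88 ≈ 0.318182 and Q = 12/88 ≈ 0.136364.
Under the Kimura two-parameter model, d = −½ ln(1 − 2P − Q) − ¼ ln(1 − 2Q).
1 − 2P − Q = 0.227272, giving −½ ln(0.227272) = 0.740804.
1 − 2Q = 0.727272, giving −¼ ln(0.727272) = 0.079614.
d = 0.740804 + 0.079614 = 0.820418.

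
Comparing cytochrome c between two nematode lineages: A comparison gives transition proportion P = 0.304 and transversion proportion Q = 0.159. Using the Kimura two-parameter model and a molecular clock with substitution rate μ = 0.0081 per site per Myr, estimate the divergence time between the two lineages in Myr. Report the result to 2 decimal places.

50.87

Under the Kimura two-parameter model, d = −½ ln(1 − 2P − Q) − ¼ ln(1 − 2Q).
1 − 2P − Q = 0.233, giving −½ ln(0.233) = 0.728358.
1 − 2Q = 0.682, giving −¼ ln(0.682) = 0.095681.
d = 0.728358 + 0.095681 = 0.824039.
Under a molecular clock d = 2μt, so t = d/(2μ) = 0.824039 / (2 × 0.0081) = 50.87 Myr.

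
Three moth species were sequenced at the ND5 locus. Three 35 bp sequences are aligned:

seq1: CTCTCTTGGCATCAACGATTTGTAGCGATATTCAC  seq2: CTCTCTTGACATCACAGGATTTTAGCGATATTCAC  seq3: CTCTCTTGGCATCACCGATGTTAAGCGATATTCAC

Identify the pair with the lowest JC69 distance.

seq1 and seq3

seq1–seq2: 6/35 differ, p = 0.171, d = 0.195.
seq1–seq3: 4/35 differ, p = 0.114, d = 0.124.
seq2–seq3: 6/35 differ, p = 0.171, d = 0.195.
The smallest distance is between seq1 and seq3.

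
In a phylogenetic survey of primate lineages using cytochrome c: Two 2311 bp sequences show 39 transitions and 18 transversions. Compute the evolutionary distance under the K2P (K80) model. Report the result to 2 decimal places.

0.03

P = 39/2311 ≈ 0.016876 and Q = 18/2311 ≈ 0.007789.
Under the Kimura two-parameter model, d = −½ ln(1 − 2P − Q) − ¼ ln(1 − 2Q).
1 − 2P − Q = 0.958459, giving −½ ln(0.958459) = 0.021214.
1 − 2Q = 0.984422, giving −¼ ln(0.984422) = 0.003925.
d = 0.021214 + 0.003925 = 0.025139.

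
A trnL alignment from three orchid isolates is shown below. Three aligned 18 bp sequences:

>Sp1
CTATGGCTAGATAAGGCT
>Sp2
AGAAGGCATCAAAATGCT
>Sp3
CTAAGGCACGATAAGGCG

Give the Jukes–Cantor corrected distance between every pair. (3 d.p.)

Sp1–Sp2: 8/18 sites differ → p ≈ 0.444444, d = −0.75 ln(1 − 0.592592) = 0.673455 ≈ 0.673.
Sp1–Sp3: 4/18 sites differ → p ≈ 0.222222, d = −0.75 ln(1 − 0.296296) = 0.263548 ≈ 0.264.
Sp2–Sp3: 7/18 sites differ → p ≈ 0.388889, d = −0.75 ln(1 − 0.518519) = 0.548166 ≈ 0.548.

d(Sp1,Sp2) = 0.673, d(Sp1,Sp3) = 0.264, d(Sp2,Sp3) = 0.548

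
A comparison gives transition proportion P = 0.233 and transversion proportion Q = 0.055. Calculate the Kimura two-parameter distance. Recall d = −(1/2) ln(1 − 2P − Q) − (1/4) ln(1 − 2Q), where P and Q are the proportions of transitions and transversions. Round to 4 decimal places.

Under the Kimura two-parameter model, d = −½ ln(1 − 2P − Q) − ¼ ln(1 − 2Q).
1 − 2P − Q = 0.479, giving −½ ln(0.479) = 0.368027.
1 − 2Q = 0.89, giving −¼ ln(0.89) = 0.029133.
d = 0.368027 + 0.029133 = 0.397160.

0.3972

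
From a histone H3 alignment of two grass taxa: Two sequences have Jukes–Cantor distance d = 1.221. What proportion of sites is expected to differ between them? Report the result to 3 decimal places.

p = (3/4)(1 − e^(−4d/3)) = 0.75 × (1 − e^(-1.628)) = 0.75 × (1 − 0.196322) = 0.602759.

0.603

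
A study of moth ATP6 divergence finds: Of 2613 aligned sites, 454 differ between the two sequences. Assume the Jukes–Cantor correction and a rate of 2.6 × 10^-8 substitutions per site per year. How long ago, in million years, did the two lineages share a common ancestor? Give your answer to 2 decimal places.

p = 454/2613 ≈ 0.173747.
d = −(3/4) ln(1 − 4p/3) = −0.75 ln(1 − 0.231663) = −0.75 ln(0.768337)
  = −0.75 × (-0.263527) = 0.197645 substitutions/site.
Under a molecular clock d = 2μt, so t = d/(2μ) = 0.197645 / (2 × 2.6 × 10^-8) = 3.80 million years.

3.80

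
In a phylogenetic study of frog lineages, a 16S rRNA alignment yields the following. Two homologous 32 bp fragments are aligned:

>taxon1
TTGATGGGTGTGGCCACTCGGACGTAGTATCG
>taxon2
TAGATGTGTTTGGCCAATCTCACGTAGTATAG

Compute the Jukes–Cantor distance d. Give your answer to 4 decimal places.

0.2586

The sequences differ at 7 of 32 sites (2, 7, 10, 17, 20, 21, 31), so p = 7/32 = 0.21875.
d = −(3/4) ln(1 − 4p/3) = −0.75 ln(1 − 0.291667) = −0.75 ln(0.708333)
  = −0.75 × (-0.344841) = 0.258631 substitutions/site.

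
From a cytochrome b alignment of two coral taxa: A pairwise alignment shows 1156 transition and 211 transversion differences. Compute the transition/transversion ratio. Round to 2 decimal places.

R = 1156/211 = 5.478672… ≈ 5.48 (to 2 d.p.).

5.48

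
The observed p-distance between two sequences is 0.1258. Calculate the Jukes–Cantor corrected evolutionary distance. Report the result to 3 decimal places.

0.138

d = −(3/4) ln(1 − 4p/3) = −0.75 ln(1 − 0.167733) = −0.75 ln(0.832267)
  = −0.75 × (-0.183602) = 0.137702 substitutions/site.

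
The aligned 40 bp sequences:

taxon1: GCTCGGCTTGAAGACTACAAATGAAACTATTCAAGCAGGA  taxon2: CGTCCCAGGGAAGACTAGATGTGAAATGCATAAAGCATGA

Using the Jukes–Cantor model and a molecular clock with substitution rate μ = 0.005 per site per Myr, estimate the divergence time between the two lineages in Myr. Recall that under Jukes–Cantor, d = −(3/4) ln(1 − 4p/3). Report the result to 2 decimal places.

The sequences differ at 16 of 40 sites, so p = 16/40 = 0.4.
d = −(3/4) ln(1 − 4p/3) = −0.75 ln(1 − 0.533333) = −0.75 ln(0.466667)
  = −0.75 × (-0.762139) = 0.571604 substitutions/site.
Under a molecular clock d = 2μt, so t = d/(2μ) = 0.571604 / (2 × 0.005) = 57.16 Myr.

57.16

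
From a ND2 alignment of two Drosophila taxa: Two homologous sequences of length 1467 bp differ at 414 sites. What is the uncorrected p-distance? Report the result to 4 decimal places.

p = 414/1467 = 0.282208… ≈ 0.2822 (to 4 d.p.).

0.2822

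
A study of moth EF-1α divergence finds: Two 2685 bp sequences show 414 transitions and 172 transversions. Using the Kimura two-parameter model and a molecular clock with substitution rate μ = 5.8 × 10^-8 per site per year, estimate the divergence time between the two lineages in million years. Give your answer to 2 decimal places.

P = 414/2685 ≈ 0.15419 and Q = 172/2685 ≈ 0.06406.
Under the Kimura two-parameter model, d = −½ ln(1 − 2P − Q) − ¼ ln(1 − 2Q).
1 − 2P − Q = 0.62756, giving −½ ln(0.62756) = 0.232958.
1 − 2Q = 0.87188, giving −¼ ln(0.87188) = 0.034276.
d = 0.232958 + 0.034276 = 0.267234.
Under a molecular clock d = 2μt, so t = d/(2μ) = 0.267234 / (2 × 5.8 × 10^-8) = 2.30 million years.

2.30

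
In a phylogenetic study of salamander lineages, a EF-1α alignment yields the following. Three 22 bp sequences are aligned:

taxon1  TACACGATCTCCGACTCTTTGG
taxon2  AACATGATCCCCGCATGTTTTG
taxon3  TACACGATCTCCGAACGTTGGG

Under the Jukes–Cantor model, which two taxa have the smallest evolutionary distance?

taxon1–taxon2: 7/22 differ, p = 0.318, d = 0.414.
taxon1–taxon3: 4/22 differ, p = 0.182, d = 0.208.
taxon2–taxon3: 7/22 differ, p = 0.318, d = 0.414.
The smallest distance is between taxon1 and taxon3.

taxon1 and taxon3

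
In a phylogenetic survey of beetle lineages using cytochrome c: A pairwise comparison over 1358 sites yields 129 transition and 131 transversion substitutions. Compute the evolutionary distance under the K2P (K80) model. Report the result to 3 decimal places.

0.222

P = 129/1358 ≈ 0.094993 and Q = 131/1358 ≈ 0.096465.
Under the Kimura two-parameter model, d = −½ ln(1 − 2P − Q) − ¼ ln(1 − 2Q).
1 − 2P − Q = 0.713549, giving −½ ln(0.713549) = 0.168752.
1 − 2Q = 0.80707, giving −¼ ln(0.80707) = 0.053586.
d = 0.168752 + 0.053586 = 0.222338.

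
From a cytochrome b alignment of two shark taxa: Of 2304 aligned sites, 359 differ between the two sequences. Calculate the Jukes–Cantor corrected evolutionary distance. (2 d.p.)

0.17

p = 359/2304 ≈ 0.155816.
d = −(3/4) ln(1 − 4p/3) = −0.75 ln(1 − 0.207755) = −0.75 ln(0.792245)
  = −0.75 × (-0.232885) = 0.174664 substitutions/site.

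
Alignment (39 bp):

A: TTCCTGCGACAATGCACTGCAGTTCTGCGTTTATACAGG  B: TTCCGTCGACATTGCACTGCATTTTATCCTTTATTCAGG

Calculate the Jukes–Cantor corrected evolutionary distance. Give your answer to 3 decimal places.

0.276

The sequences differ at 9 of 39 sites (5, 6, 12, 22, 25, 26, 27, 29, 35), so p = 9/39 ≈ 0.230769.
d = −(3/4) ln(1 − 4p/3) = −0.75 ln(1 − 0.307692) = −0.75 ln(0.692308)
  = −0.75 × (-0.367724) = 0.275793 substitutions/site.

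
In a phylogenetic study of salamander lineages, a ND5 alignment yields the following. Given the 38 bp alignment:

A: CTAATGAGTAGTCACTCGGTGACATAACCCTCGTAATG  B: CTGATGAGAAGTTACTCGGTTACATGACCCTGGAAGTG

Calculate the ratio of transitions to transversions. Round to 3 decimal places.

1.000

Transitions are A↔G and C↔T; transversions are all other mismatches.
Transitions: 4. Transversions: 4.
R = 4/4 = 1.000.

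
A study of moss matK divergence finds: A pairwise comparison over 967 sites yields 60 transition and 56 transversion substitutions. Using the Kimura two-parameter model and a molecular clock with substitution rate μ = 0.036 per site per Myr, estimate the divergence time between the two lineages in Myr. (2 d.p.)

1.82

P = 60/967 ≈ 0.062048 and Q = 56/967 ≈ 0.057911.
Under the Kimura two-parameter model, d = −½ ln(1 − 2P − Q) − ¼ ln(1 − 2Q).
1 − 2P − Q = 0.817993, giving −½ ln(0.817993) = 0.100451.
1 − 2Q = 0.884178, giving −¼ ln(0.884178) = 0.030774.
d = 0.100451 + 0.030774 = 0.131225.
Under a molecular clock d = 2μt, so t = d/(2μ) = 0.131225 / (2 × 0.036) = 1.82 Myr.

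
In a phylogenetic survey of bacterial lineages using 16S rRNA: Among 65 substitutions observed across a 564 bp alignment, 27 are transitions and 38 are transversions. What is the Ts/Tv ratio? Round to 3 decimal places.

R = 27/38 = 0.710526… ≈ 0.711 (to 3 d.p.).

0.711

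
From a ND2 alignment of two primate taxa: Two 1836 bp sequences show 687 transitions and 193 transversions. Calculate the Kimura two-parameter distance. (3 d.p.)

P = 687/1836 ≈ 0.374183 and Q = 193/1836 ≈ 0.10512.
Under the Kimura two-parameter model, d = −½ ln(1 − 2P − Q) − ¼ ln(1 − 2Q).
1 − 2P − Q = 0.146514, giving −½ ln(0.146514) = 0.960317.
1 − 2Q = 0.78976, giving −¼ ln(0.78976) = 0.059007.
d = 0.960317 + 0.059007 = 1.019324.

1.019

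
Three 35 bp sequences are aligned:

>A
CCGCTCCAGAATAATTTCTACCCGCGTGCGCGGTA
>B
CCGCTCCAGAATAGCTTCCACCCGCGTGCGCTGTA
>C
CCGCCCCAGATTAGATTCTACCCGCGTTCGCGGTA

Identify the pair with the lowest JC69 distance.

A and B

A–B: 4/35 differ, p = 0.114, d = 0.124.
A–C: 5/35 differ, p = 0.143, d = 0.158.
B–C: 6/35 differ, p = 0.171, d = 0.195.
The smallest distance is between A and B.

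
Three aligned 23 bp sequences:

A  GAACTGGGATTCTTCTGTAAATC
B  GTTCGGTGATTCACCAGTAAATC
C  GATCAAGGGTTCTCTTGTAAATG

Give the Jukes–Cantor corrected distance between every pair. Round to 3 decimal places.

d(A,B) = 0.390, d(A,C) = 0.390, d(B,C) = 0.553

A–B: 7/23 sites differ → p ≈ 0.304348, d = −0.75 ln(1 − 0.405797) = 0.390401 ≈ 0.390.
A–C: 7/23 sites differ → p ≈ 0.304348, d = −0.75 ln(1 − 0.405797) = 0.390401 ≈ 0.390.
B–C: 9/23 sites differ → p ≈ 0.391304, d = −0.75 ln(1 − 0.521739) = 0.553199 ≈ 0.553.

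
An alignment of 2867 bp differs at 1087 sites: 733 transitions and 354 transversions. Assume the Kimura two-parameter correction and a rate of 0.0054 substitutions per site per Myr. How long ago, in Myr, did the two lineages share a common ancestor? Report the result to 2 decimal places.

53.20

P = 733/2867 ≈ 0.255668 and Q = 354/2867 ≈ 0.123474.
Under the Kimura two-parameter model, d = −½ ln(1 − 2P − Q) − ¼ ln(1 − 2Q).
1 − 2P − Q = 0.36519, giving −½ ln(0.36519) = 0.503669.
1 − 2Q = 0.753052, giving −¼ ln(0.753052) = 0.070905.
d = 0.503669 + 0.070905 = 0.574574.
Under a molecular clock d = 2μt, so t = d/(2μ) = 0.574574 / (2 × 0.0054) = 53.20 Myr.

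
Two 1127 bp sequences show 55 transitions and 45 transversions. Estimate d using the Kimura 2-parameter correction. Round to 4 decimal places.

0.0948

P = 55/1127 ≈ 0.048802 and Q = 45/1127 ≈ 0.039929.
Under the Kimura two-parameter model, d = −½ ln(1 − 2P − Q) − ¼ ln(1 − 2Q).
1 − 2P − Q = 0.862467, giving −½ ln(0.862467) = 0.073979.
1 − 2Q = 0.920142, giving −¼ ln(0.920142) = 0.020807.
d = 0.073979 + 0.020807 = 0.094786.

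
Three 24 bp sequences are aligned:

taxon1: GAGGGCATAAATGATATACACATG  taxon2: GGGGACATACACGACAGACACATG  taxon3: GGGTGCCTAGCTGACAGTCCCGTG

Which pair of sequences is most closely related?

taxon1 and taxon2

taxon1–taxon2: 6/24 differ, p = 0.250, d = 0.304.
taxon1–taxon3: 10/24 differ, p = 0.417, d = 0.608.
taxon2–taxon3: 9/24 differ, p = 0.375, d = 0.520.
The smallest distance is between taxon1 and taxon2.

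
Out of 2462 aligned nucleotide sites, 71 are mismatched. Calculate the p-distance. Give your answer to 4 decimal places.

0.0288

p = 71/2462 = 0.028838… ≈ 0.0288 (to 4 d.p.).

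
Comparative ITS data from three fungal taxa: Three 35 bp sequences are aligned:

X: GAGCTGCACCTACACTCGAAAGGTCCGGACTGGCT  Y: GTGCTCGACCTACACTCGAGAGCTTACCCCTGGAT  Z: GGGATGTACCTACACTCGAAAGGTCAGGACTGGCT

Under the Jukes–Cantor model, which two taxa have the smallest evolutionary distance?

X and Z

X–Y: 11/35 differ, p = 0.314, d = 0.407.
X–Z: 4/35 differ, p = 0.114, d = 0.124.
Y–Z: 11/35 differ, p = 0.314, d = 0.407.
The smallest distance is between X and Z.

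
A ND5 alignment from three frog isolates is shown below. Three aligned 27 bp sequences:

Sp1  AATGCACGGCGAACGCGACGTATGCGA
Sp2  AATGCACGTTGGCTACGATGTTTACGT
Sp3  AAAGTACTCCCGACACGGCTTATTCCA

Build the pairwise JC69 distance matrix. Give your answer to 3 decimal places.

d(Sp1,Sp2) = 0.511, d(Sp1,Sp3) = 0.588, d(Sp2,Sp3) = 1.012

Sp1–Sp2: 10/27 sites differ → p ≈ 0.37037, d = −0.75 ln(1 − 0.493827) = 0.510658 ≈ 0.511.
Sp1–Sp3: 11/27 sites differ → p ≈ 0.407407, d = −0.75 ln(1 − 0.543209) = 0.587647 ≈ 0.588.
Sp2–Sp3: 15/27 sites differ → p ≈ 0.555556, d = −0.75 ln(1 − 0.740741) = 1.012446 ≈ 1.012.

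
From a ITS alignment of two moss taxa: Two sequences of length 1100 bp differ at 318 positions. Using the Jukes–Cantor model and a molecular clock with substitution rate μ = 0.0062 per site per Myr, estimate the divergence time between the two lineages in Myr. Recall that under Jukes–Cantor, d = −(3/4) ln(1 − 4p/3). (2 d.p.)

29.45

p = 318/1100 ≈ 0.289091.
d = −(3/4) ln(1 − 4p/3) = −0.75 ln(1 − 0.385455) = −0.75 ln(0.614545)
  = −0.75 × (-0.486873) = 0.365155 substitutions/site.
Under a molecular clock d = 2μt, so t = d/(2μ) = 0.365155 / (2 × 0.0062) = 29.45 Myr.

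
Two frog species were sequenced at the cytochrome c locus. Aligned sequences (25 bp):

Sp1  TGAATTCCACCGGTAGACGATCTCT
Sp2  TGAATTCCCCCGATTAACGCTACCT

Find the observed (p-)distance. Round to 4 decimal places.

0.2800

The sequences differ at 7 of 25 positions (sites 9, 13, 15, 16, 20, 22, 23).
p = 7/25 = 0.2800.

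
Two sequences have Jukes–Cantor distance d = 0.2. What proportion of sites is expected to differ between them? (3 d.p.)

0.176

p = (3/4)(1 − e^(−4d/3)) = 0.75 × (1 − e^(-0.266667)) = 0.75 × (1 − 0.765928) = 0.175554.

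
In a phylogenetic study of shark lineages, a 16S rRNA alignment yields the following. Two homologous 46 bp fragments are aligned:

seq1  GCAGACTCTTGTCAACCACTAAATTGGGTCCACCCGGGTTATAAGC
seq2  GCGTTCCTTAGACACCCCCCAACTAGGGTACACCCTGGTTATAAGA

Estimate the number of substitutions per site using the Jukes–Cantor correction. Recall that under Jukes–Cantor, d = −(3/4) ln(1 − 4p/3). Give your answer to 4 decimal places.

The sequences differ at 15 of 46 sites, so p = 15/46 ≈ 0.326087.
d = −(3/4) ln(1 − 4p/3) = −0.75 ln(1 − 0.434783) = −0.75 ln(0.565217)
  = −0.75 × (-0.570546) = 0.427910 substitutions/site.

0.4279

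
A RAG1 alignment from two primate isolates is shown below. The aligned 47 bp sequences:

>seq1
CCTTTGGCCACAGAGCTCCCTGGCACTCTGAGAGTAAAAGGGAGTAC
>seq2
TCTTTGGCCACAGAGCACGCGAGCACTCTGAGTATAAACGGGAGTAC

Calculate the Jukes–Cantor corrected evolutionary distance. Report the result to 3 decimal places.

0.193

The sequences differ at 8 of 47 sites (1, 17, 19, 21, 22, 33, 34, 39), so p = 8/47 ≈ 0.170213.
d = −(3/4) ln(1 − 4p/3) = −0.75 ln(1 − 0.226951) = −0.75 ln(0.773049)
  = −0.75 × (-0.257413) = 0.193060 substitutions/site.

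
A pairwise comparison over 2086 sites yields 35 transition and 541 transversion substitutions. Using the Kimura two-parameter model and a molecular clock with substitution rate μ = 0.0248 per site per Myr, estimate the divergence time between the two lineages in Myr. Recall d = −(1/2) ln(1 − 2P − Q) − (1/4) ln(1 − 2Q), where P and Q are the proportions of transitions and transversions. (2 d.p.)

7.18

P = 35/2086 ≈ 0.016779 and Q = 541/2086 ≈ 0.259348.
Under the Kimura two-parameter model, d = −½ ln(1 − 2P − Q) − ¼ ln(1 − 2Q).
1 − 2P − Q = 0.707094, giving −½ ln(0.707094) = 0.173296.
1 − 2Q = 0.481304, giving −¼ ln(0.481304) = 0.182814.
d = 0.173296 + 0.182814 = 0.356110.
Under a molecular clock d = 2μt, so t = d/(2μ) = 0.356110 / (2 × 0.0248) = 7.18 Myr.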